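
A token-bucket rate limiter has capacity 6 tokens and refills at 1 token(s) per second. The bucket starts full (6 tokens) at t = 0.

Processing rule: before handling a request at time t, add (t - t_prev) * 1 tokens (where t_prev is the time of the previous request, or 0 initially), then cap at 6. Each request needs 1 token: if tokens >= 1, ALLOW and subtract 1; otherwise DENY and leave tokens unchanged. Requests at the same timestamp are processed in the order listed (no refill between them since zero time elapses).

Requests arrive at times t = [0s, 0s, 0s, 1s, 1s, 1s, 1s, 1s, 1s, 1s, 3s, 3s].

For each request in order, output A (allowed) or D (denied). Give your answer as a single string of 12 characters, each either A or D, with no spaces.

Answer: AAAAAAADDDAA

Derivation:
Simulating step by step:
  req#1 t=0s: ALLOW
  req#2 t=0s: ALLOW
  req#3 t=0s: ALLOW
  req#4 t=1s: ALLOW
  req#5 t=1s: ALLOW
  req#6 t=1s: ALLOW
  req#7 t=1s: ALLOW
  req#8 t=1s: DENY
  req#9 t=1s: DENY
  req#10 t=1s: DENY
  req#11 t=3s: ALLOW
  req#12 t=3s: ALLOW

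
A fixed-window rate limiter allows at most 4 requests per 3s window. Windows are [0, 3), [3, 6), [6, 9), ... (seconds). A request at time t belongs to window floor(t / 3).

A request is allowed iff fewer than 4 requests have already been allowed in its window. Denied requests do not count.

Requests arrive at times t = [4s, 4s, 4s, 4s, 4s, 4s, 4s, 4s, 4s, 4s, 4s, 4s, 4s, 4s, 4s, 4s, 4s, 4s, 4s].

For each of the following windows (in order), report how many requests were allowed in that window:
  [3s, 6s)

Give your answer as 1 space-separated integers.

Answer: 4

Derivation:
Processing requests:
  req#1 t=4s (window 1): ALLOW
  req#2 t=4s (window 1): ALLOW
  req#3 t=4s (window 1): ALLOW
  req#4 t=4s (window 1): ALLOW
  req#5 t=4s (window 1): DENY
  req#6 t=4s (window 1): DENY
  req#7 t=4s (window 1): DENY
  req#8 t=4s (window 1): DENY
  req#9 t=4s (window 1): DENY
  req#10 t=4s (window 1): DENY
  req#11 t=4s (window 1): DENY
  req#12 t=4s (window 1): DENY
  req#13 t=4s (window 1): DENY
  req#14 t=4s (window 1): DENY
  req#15 t=4s (window 1): DENY
  req#16 t=4s (window 1): DENY
  req#17 t=4s (window 1): DENY
  req#18 t=4s (window 1): DENY
  req#19 t=4s (window 1): DENY

Allowed counts by window: 4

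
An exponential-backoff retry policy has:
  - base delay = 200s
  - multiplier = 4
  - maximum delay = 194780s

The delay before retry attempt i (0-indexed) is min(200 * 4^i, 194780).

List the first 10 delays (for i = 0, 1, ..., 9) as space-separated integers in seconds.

Computing each delay:
  i=0: min(200*4^0, 194780) = 200
  i=1: min(200*4^1, 194780) = 800
  i=2: min(200*4^2, 194780) = 3200
  i=3: min(200*4^3, 194780) = 12800
  i=4: min(200*4^4, 194780) = 51200
  i=5: min(200*4^5, 194780) = 194780
  i=6: min(200*4^6, 194780) = 194780
  i=7: min(200*4^7, 194780) = 194780
  i=8: min(200*4^8, 194780) = 194780
  i=9: min(200*4^9, 194780) = 194780

Answer: 200 800 3200 12800 51200 194780 194780 194780 194780 194780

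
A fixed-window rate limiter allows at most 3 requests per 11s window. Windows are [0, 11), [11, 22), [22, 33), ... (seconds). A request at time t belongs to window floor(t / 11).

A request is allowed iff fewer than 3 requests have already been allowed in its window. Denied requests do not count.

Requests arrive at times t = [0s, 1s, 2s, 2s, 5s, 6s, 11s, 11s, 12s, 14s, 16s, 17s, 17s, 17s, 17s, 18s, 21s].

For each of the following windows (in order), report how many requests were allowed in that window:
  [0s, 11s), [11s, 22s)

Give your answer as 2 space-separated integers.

Processing requests:
  req#1 t=0s (window 0): ALLOW
  req#2 t=1s (window 0): ALLOW
  req#3 t=2s (window 0): ALLOW
  req#4 t=2s (window 0): DENY
  req#5 t=5s (window 0): DENY
  req#6 t=6s (window 0): DENY
  req#7 t=11s (window 1): ALLOW
  req#8 t=11s (window 1): ALLOW
  req#9 t=12s (window 1): ALLOW
  req#10 t=14s (window 1): DENY
  req#11 t=16s (window 1): DENY
  req#12 t=17s (window 1): DENY
  req#13 t=17s (window 1): DENY
  req#14 t=17s (window 1): DENY
  req#15 t=17s (window 1): DENY
  req#16 t=18s (window 1): DENY
  req#17 t=21s (window 1): DENY

Allowed counts by window: 3 3

Answer: 3 3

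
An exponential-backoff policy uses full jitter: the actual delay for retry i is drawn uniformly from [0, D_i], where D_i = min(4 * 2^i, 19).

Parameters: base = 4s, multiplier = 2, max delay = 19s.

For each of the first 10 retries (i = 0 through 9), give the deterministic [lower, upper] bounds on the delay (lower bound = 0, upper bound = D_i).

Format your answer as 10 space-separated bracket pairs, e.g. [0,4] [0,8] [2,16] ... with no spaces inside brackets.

Answer: [0,4] [0,8] [0,16] [0,19] [0,19] [0,19] [0,19] [0,19] [0,19] [0,19]

Derivation:
Computing bounds per retry:
  i=0: D_i=min(4*2^0,19)=4, bounds=[0,4]
  i=1: D_i=min(4*2^1,19)=8, bounds=[0,8]
  i=2: D_i=min(4*2^2,19)=16, bounds=[0,16]
  i=3: D_i=min(4*2^3,19)=19, bounds=[0,19]
  i=4: D_i=min(4*2^4,19)=19, bounds=[0,19]
  i=5: D_i=min(4*2^5,19)=19, bounds=[0,19]
  i=6: D_i=min(4*2^6,19)=19, bounds=[0,19]
  i=7: D_i=min(4*2^7,19)=19, bounds=[0,19]
  i=8: D_i=min(4*2^8,19)=19, bounds=[0,19]
  i=9: D_i=min(4*2^9,19)=19, bounds=[0,19]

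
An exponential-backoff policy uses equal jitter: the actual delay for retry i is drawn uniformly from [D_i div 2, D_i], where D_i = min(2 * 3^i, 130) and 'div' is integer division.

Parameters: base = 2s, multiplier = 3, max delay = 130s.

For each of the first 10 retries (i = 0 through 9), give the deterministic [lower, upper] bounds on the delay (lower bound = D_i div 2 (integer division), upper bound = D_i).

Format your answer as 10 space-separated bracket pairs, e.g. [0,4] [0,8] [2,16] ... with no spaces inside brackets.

Answer: [1,2] [3,6] [9,18] [27,54] [65,130] [65,130] [65,130] [65,130] [65,130] [65,130]

Derivation:
Computing bounds per retry:
  i=0: D_i=min(2*3^0,130)=2, bounds=[1,2]
  i=1: D_i=min(2*3^1,130)=6, bounds=[3,6]
  i=2: D_i=min(2*3^2,130)=18, bounds=[9,18]
  i=3: D_i=min(2*3^3,130)=54, bounds=[27,54]
  i=4: D_i=min(2*3^4,130)=130, bounds=[65,130]
  i=5: D_i=min(2*3^5,130)=130, bounds=[65,130]
  i=6: D_i=min(2*3^6,130)=130, bounds=[65,130]
  i=7: D_i=min(2*3^7,130)=130, bounds=[65,130]
  i=8: D_i=min(2*3^8,130)=130, bounds=[65,130]
  i=9: D_i=min(2*3^9,130)=130, bounds=[65,130]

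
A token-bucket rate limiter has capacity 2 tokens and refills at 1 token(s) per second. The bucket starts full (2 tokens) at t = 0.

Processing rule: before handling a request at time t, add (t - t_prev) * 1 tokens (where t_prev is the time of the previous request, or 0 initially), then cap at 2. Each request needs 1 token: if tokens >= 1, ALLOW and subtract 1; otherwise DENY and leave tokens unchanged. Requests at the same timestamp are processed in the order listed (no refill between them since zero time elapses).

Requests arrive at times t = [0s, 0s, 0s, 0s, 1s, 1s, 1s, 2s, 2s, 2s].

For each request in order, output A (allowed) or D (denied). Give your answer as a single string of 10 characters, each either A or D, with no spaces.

Simulating step by step:
  req#1 t=0s: ALLOW
  req#2 t=0s: ALLOW
  req#3 t=0s: DENY
  req#4 t=0s: DENY
  req#5 t=1s: ALLOW
  req#6 t=1s: DENY
  req#7 t=1s: DENY
  req#8 t=2s: ALLOW
  req#9 t=2s: DENY
  req#10 t=2s: DENY

Answer: AADDADDADD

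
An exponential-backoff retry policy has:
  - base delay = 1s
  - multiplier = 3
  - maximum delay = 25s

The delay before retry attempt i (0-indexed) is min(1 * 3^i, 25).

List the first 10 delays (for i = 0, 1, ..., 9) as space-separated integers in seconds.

Answer: 1 3 9 25 25 25 25 25 25 25

Derivation:
Computing each delay:
  i=0: min(1*3^0, 25) = 1
  i=1: min(1*3^1, 25) = 3
  i=2: min(1*3^2, 25) = 9
  i=3: min(1*3^3, 25) = 25
  i=4: min(1*3^4, 25) = 25
  i=5: min(1*3^5, 25) = 25
  i=6: min(1*3^6, 25) = 25
  i=7: min(1*3^7, 25) = 25
  i=8: min(1*3^8, 25) = 25
  i=9: min(1*3^9, 25) = 25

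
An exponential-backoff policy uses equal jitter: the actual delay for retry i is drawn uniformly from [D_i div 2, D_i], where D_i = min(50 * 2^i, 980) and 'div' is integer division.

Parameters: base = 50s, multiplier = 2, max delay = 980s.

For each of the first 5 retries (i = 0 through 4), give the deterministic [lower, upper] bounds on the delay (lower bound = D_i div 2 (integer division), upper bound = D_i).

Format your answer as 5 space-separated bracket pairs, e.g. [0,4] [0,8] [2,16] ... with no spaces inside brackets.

Answer: [25,50] [50,100] [100,200] [200,400] [400,800]

Derivation:
Computing bounds per retry:
  i=0: D_i=min(50*2^0,980)=50, bounds=[25,50]
  i=1: D_i=min(50*2^1,980)=100, bounds=[50,100]
  i=2: D_i=min(50*2^2,980)=200, bounds=[100,200]
  i=3: D_i=min(50*2^3,980)=400, bounds=[200,400]
  i=4: D_i=min(50*2^4,980)=800, bounds=[400,800]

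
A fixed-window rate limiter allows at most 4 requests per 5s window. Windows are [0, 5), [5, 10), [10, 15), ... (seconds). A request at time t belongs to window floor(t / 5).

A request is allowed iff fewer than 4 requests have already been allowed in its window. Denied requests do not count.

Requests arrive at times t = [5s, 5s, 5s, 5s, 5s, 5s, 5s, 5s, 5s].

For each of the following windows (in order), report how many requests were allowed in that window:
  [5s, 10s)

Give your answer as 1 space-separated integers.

Processing requests:
  req#1 t=5s (window 1): ALLOW
  req#2 t=5s (window 1): ALLOW
  req#3 t=5s (window 1): ALLOW
  req#4 t=5s (window 1): ALLOW
  req#5 t=5s (window 1): DENY
  req#6 t=5s (window 1): DENY
  req#7 t=5s (window 1): DENY
  req#8 t=5s (window 1): DENY
  req#9 t=5s (window 1): DENY

Allowed counts by window: 4

Answer: 4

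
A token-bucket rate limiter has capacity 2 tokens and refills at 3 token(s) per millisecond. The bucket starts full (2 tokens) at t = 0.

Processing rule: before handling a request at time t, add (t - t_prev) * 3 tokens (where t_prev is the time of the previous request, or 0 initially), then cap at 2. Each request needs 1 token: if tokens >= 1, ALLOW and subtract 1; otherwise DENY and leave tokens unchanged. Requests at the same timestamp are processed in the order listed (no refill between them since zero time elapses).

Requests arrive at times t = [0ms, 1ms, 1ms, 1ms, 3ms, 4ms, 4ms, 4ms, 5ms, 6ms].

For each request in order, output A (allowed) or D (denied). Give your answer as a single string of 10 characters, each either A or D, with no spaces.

Simulating step by step:
  req#1 t=0ms: ALLOW
  req#2 t=1ms: ALLOW
  req#3 t=1ms: ALLOW
  req#4 t=1ms: DENY
  req#5 t=3ms: ALLOW
  req#6 t=4ms: ALLOW
  req#7 t=4ms: ALLOW
  req#8 t=4ms: DENY
  req#9 t=5ms: ALLOW
  req#10 t=6ms: ALLOW

Answer: AAADAAADAA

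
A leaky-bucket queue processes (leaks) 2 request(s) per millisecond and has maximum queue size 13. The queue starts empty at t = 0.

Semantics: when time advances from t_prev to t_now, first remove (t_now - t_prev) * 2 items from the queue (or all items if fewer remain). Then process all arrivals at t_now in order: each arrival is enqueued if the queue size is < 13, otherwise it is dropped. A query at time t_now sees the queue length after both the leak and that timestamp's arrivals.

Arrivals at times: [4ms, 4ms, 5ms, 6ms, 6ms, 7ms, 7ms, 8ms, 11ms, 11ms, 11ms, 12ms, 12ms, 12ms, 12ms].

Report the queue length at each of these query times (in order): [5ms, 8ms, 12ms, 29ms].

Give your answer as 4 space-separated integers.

Queue lengths at query times:
  query t=5ms: backlog = 1
  query t=8ms: backlog = 1
  query t=12ms: backlog = 5
  query t=29ms: backlog = 0

Answer: 1 1 5 0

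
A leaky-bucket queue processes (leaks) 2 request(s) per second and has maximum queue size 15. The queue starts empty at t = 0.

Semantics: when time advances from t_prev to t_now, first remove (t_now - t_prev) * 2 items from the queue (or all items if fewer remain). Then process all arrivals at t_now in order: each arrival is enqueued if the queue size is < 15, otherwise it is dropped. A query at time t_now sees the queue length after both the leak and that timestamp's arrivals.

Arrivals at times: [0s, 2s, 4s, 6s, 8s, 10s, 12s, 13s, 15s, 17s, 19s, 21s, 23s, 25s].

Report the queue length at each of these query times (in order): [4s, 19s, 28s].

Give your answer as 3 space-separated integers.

Answer: 1 1 0

Derivation:
Queue lengths at query times:
  query t=4s: backlog = 1
  query t=19s: backlog = 1
  query t=28s: backlog = 0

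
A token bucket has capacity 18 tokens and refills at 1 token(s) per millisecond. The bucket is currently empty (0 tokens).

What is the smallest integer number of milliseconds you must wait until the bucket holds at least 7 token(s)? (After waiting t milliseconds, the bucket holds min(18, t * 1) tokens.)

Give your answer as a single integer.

Need t * 1 >= 7, so t >= 7/1.
Smallest integer t = ceil(7/1) = 7.

Answer: 7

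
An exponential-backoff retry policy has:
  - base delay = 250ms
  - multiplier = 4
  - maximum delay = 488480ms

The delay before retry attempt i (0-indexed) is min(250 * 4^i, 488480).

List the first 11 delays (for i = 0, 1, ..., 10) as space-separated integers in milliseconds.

Computing each delay:
  i=0: min(250*4^0, 488480) = 250
  i=1: min(250*4^1, 488480) = 1000
  i=2: min(250*4^2, 488480) = 4000
  i=3: min(250*4^3, 488480) = 16000
  i=4: min(250*4^4, 488480) = 64000
  i=5: min(250*4^5, 488480) = 256000
  i=6: min(250*4^6, 488480) = 488480
  i=7: min(250*4^7, 488480) = 488480
  i=8: min(250*4^8, 488480) = 488480
  i=9: min(250*4^9, 488480) = 488480
  i=10: min(250*4^10, 488480) = 488480

Answer: 250 1000 4000 16000 64000 256000 488480 488480 488480 488480 488480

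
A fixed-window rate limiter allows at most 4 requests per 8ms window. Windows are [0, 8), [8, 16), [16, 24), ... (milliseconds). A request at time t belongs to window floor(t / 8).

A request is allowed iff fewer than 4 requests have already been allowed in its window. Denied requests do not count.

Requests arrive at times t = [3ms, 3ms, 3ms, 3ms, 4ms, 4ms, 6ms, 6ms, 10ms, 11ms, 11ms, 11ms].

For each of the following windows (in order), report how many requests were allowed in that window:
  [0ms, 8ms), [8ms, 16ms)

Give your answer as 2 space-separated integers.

Answer: 4 4

Derivation:
Processing requests:
  req#1 t=3ms (window 0): ALLOW
  req#2 t=3ms (window 0): ALLOW
  req#3 t=3ms (window 0): ALLOW
  req#4 t=3ms (window 0): ALLOW
  req#5 t=4ms (window 0): DENY
  req#6 t=4ms (window 0): DENY
  req#7 t=6ms (window 0): DENY
  req#8 t=6ms (window 0): DENY
  req#9 t=10ms (window 1): ALLOW
  req#10 t=11ms (window 1): ALLOW
  req#11 t=11ms (window 1): ALLOW
  req#12 t=11ms (window 1): ALLOW

Allowed counts by window: 4 4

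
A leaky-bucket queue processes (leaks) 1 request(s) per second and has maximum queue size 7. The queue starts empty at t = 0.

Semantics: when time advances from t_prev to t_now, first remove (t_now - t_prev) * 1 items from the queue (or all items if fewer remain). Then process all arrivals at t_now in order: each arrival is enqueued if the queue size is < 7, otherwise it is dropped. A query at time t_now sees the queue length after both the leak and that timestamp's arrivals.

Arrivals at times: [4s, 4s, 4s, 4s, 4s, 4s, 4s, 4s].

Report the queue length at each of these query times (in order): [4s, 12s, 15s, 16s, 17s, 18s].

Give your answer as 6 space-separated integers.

Answer: 7 0 0 0 0 0

Derivation:
Queue lengths at query times:
  query t=4s: backlog = 7
  query t=12s: backlog = 0
  query t=15s: backlog = 0
  query t=16s: backlog = 0
  query t=17s: backlog = 0
  query t=18s: backlog = 0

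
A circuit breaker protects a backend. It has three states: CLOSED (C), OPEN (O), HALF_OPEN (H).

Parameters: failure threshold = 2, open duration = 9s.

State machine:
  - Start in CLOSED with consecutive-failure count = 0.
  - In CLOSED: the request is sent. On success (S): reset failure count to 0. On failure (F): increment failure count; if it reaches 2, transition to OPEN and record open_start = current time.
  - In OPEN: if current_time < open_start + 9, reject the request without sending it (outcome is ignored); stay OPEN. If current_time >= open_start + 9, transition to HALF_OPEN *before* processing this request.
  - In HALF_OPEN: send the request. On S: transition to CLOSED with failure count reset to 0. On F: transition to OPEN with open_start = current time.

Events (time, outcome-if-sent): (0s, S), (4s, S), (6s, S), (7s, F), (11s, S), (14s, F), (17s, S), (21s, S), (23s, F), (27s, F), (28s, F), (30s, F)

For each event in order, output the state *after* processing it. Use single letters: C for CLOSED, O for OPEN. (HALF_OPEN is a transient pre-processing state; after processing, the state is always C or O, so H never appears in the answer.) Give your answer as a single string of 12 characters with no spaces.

State after each event:
  event#1 t=0s outcome=S: state=CLOSED
  event#2 t=4s outcome=S: state=CLOSED
  event#3 t=6s outcome=S: state=CLOSED
  event#4 t=7s outcome=F: state=CLOSED
  event#5 t=11s outcome=S: state=CLOSED
  event#6 t=14s outcome=F: state=CLOSED
  event#7 t=17s outcome=S: state=CLOSED
  event#8 t=21s outcome=S: state=CLOSED
  event#9 t=23s outcome=F: state=CLOSED
  event#10 t=27s outcome=F: state=OPEN
  event#11 t=28s outcome=F: state=OPEN
  event#12 t=30s outcome=F: state=OPEN

Answer: CCCCCCCCCOOO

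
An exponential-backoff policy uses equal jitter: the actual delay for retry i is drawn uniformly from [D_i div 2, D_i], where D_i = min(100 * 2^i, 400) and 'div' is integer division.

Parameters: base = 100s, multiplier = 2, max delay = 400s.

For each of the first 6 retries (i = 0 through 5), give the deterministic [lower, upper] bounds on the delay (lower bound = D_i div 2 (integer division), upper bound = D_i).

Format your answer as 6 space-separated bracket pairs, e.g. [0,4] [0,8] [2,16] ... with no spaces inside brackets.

Answer: [50,100] [100,200] [200,400] [200,400] [200,400] [200,400]

Derivation:
Computing bounds per retry:
  i=0: D_i=min(100*2^0,400)=100, bounds=[50,100]
  i=1: D_i=min(100*2^1,400)=200, bounds=[100,200]
  i=2: D_i=min(100*2^2,400)=400, bounds=[200,400]
  i=3: D_i=min(100*2^3,400)=400, bounds=[200,400]
  i=4: D_i=min(100*2^4,400)=400, bounds=[200,400]
  i=5: D_i=min(100*2^5,400)=400, bounds=[200,400]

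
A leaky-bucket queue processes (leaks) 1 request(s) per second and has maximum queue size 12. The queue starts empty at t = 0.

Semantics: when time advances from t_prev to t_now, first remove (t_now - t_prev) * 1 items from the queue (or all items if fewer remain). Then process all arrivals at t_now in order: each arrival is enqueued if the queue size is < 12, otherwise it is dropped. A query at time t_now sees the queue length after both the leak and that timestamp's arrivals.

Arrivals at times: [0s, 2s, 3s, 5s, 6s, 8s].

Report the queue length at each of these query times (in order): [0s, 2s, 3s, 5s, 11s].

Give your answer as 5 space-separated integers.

Answer: 1 1 1 1 0

Derivation:
Queue lengths at query times:
  query t=0s: backlog = 1
  query t=2s: backlog = 1
  query t=3s: backlog = 1
  query t=5s: backlog = 1
  query t=11s: backlog = 0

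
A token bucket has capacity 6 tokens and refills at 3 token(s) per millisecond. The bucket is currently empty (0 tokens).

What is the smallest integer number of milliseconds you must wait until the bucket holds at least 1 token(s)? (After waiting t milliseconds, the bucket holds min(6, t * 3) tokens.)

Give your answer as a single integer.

Need t * 3 >= 1, so t >= 1/3.
Smallest integer t = ceil(1/3) = 1.

Answer: 1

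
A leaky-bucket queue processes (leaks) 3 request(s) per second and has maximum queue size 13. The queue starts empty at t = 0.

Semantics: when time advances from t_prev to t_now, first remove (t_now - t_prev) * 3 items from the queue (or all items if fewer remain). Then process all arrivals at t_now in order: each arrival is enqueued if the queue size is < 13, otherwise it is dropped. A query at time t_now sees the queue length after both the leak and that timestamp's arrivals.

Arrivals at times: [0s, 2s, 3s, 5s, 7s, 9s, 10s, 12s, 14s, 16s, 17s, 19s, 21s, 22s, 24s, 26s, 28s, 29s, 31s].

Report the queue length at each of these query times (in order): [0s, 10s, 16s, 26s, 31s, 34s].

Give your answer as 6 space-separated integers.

Queue lengths at query times:
  query t=0s: backlog = 1
  query t=10s: backlog = 1
  query t=16s: backlog = 1
  query t=26s: backlog = 1
  query t=31s: backlog = 1
  query t=34s: backlog = 0

Answer: 1 1 1 1 1 0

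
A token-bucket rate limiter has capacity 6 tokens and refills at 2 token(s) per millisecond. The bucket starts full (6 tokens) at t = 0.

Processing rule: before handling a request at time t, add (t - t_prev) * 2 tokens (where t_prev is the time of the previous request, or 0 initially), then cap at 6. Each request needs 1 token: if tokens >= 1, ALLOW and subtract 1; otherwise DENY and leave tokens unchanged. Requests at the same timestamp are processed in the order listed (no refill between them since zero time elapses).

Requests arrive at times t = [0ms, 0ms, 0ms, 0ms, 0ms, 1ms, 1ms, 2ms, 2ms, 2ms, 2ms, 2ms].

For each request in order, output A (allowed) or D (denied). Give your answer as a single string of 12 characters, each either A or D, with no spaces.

Simulating step by step:
  req#1 t=0ms: ALLOW
  req#2 t=0ms: ALLOW
  req#3 t=0ms: ALLOW
  req#4 t=0ms: ALLOW
  req#5 t=0ms: ALLOW
  req#6 t=1ms: ALLOW
  req#7 t=1ms: ALLOW
  req#8 t=2ms: ALLOW
  req#9 t=2ms: ALLOW
  req#10 t=2ms: ALLOW
  req#11 t=2ms: DENY
  req#12 t=2ms: DENY

Answer: AAAAAAAAAADD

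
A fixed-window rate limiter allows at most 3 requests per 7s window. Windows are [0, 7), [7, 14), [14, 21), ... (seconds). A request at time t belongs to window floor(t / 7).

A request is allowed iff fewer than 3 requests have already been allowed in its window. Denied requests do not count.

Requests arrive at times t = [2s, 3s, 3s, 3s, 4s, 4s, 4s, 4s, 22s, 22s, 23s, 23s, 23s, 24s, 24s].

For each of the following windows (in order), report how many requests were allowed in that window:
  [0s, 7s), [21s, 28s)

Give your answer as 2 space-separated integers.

Processing requests:
  req#1 t=2s (window 0): ALLOW
  req#2 t=3s (window 0): ALLOW
  req#3 t=3s (window 0): ALLOW
  req#4 t=3s (window 0): DENY
  req#5 t=4s (window 0): DENY
  req#6 t=4s (window 0): DENY
  req#7 t=4s (window 0): DENY
  req#8 t=4s (window 0): DENY
  req#9 t=22s (window 3): ALLOW
  req#10 t=22s (window 3): ALLOW
  req#11 t=23s (window 3): ALLOW
  req#12 t=23s (window 3): DENY
  req#13 t=23s (window 3): DENY
  req#14 t=24s (window 3): DENY
  req#15 t=24s (window 3): DENY

Allowed counts by window: 3 3

Answer: 3 3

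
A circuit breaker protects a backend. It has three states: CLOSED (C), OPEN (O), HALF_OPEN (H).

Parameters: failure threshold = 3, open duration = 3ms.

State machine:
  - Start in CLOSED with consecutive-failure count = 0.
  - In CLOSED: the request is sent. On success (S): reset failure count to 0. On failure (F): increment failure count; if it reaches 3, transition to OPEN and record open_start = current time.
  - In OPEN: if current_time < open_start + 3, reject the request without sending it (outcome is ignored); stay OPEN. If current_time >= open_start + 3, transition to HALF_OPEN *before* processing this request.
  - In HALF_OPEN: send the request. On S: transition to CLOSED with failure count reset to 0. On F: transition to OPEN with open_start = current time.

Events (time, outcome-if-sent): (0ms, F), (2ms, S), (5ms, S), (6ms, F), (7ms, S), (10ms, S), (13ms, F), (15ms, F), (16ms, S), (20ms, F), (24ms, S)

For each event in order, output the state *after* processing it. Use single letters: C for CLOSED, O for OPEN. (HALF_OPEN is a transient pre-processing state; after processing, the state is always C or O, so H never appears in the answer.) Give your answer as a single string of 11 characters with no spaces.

Answer: CCCCCCCCCCC

Derivation:
State after each event:
  event#1 t=0ms outcome=F: state=CLOSED
  event#2 t=2ms outcome=S: state=CLOSED
  event#3 t=5ms outcome=S: state=CLOSED
  event#4 t=6ms outcome=F: state=CLOSED
  event#5 t=7ms outcome=S: state=CLOSED
  event#6 t=10ms outcome=S: state=CLOSED
  event#7 t=13ms outcome=F: state=CLOSED
  event#8 t=15ms outcome=F: state=CLOSED
  event#9 t=16ms outcome=S: state=CLOSED
  event#10 t=20ms outcome=F: state=CLOSED
  event#11 t=24ms outcome=S: state=CLOSED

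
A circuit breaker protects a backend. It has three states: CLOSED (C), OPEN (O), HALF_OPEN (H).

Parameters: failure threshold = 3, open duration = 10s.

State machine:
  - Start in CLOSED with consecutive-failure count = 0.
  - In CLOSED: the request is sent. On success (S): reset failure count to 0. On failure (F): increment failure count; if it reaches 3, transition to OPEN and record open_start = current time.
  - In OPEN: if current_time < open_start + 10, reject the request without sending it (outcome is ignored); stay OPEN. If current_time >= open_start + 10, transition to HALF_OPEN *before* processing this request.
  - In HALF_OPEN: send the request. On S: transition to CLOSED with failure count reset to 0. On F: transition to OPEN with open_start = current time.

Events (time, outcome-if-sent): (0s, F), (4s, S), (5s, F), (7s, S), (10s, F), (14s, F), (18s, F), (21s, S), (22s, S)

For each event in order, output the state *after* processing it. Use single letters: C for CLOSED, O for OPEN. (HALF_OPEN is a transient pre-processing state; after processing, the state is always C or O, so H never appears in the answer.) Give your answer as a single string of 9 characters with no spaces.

State after each event:
  event#1 t=0s outcome=F: state=CLOSED
  event#2 t=4s outcome=S: state=CLOSED
  event#3 t=5s outcome=F: state=CLOSED
  event#4 t=7s outcome=S: state=CLOSED
  event#5 t=10s outcome=F: state=CLOSED
  event#6 t=14s outcome=F: state=CLOSED
  event#7 t=18s outcome=F: state=OPEN
  event#8 t=21s outcome=S: state=OPEN
  event#9 t=22s outcome=S: state=OPEN

Answer: CCCCCCOOO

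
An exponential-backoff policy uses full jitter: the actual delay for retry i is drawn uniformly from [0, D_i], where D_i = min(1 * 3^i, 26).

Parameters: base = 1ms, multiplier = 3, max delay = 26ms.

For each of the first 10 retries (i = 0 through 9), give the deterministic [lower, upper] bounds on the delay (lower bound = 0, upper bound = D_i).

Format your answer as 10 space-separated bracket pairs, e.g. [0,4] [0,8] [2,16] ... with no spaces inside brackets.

Answer: [0,1] [0,3] [0,9] [0,26] [0,26] [0,26] [0,26] [0,26] [0,26] [0,26]

Derivation:
Computing bounds per retry:
  i=0: D_i=min(1*3^0,26)=1, bounds=[0,1]
  i=1: D_i=min(1*3^1,26)=3, bounds=[0,3]
  i=2: D_i=min(1*3^2,26)=9, bounds=[0,9]
  i=3: D_i=min(1*3^3,26)=26, bounds=[0,26]
  i=4: D_i=min(1*3^4,26)=26, bounds=[0,26]
  i=5: D_i=min(1*3^5,26)=26, bounds=[0,26]
  i=6: D_i=min(1*3^6,26)=26, bounds=[0,26]
  i=7: D_i=min(1*3^7,26)=26, bounds=[0,26]
  i=8: D_i=min(1*3^8,26)=26, bounds=[0,26]
  i=9: D_i=min(1*3^9,26)=26, bounds=[0,26]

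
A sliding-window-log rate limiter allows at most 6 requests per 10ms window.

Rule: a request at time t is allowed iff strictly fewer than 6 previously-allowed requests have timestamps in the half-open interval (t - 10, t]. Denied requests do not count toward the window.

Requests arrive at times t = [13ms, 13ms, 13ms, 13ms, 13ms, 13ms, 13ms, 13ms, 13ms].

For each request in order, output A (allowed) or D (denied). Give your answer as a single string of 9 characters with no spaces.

Tracking allowed requests in the window:
  req#1 t=13ms: ALLOW
  req#2 t=13ms: ALLOW
  req#3 t=13ms: ALLOW
  req#4 t=13ms: ALLOW
  req#5 t=13ms: ALLOW
  req#6 t=13ms: ALLOW
  req#7 t=13ms: DENY
  req#8 t=13ms: DENY
  req#9 t=13ms: DENY

Answer: AAAAAADDD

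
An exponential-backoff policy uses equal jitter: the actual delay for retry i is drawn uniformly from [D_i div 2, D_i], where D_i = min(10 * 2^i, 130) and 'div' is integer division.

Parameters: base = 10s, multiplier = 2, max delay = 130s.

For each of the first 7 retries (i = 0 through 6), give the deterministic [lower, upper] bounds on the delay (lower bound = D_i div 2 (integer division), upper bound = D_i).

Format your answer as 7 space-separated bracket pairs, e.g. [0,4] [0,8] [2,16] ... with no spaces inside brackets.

Answer: [5,10] [10,20] [20,40] [40,80] [65,130] [65,130] [65,130]

Derivation:
Computing bounds per retry:
  i=0: D_i=min(10*2^0,130)=10, bounds=[5,10]
  i=1: D_i=min(10*2^1,130)=20, bounds=[10,20]
  i=2: D_i=min(10*2^2,130)=40, bounds=[20,40]
  i=3: D_i=min(10*2^3,130)=80, bounds=[40,80]
  i=4: D_i=min(10*2^4,130)=130, bounds=[65,130]
  i=5: D_i=min(10*2^5,130)=130, bounds=[65,130]
  i=6: D_i=min(10*2^6,130)=130, bounds=[65,130]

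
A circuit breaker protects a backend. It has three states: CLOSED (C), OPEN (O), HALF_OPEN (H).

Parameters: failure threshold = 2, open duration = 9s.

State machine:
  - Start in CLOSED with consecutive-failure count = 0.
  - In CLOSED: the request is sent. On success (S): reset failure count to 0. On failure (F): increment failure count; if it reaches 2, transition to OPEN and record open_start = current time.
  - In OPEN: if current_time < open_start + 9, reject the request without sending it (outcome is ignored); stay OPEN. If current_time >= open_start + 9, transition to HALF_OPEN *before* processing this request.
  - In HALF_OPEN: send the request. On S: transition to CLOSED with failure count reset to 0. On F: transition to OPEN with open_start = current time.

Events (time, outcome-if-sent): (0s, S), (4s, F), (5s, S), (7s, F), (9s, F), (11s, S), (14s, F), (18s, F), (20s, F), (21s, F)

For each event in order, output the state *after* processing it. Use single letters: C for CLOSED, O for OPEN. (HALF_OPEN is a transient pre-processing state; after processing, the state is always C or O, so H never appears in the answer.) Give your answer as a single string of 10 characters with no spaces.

Answer: CCCCOOOOOO

Derivation:
State after each event:
  event#1 t=0s outcome=S: state=CLOSED
  event#2 t=4s outcome=F: state=CLOSED
  event#3 t=5s outcome=S: state=CLOSED
  event#4 t=7s outcome=F: state=CLOSED
  event#5 t=9s outcome=F: state=OPEN
  event#6 t=11s outcome=S: state=OPEN
  event#7 t=14s outcome=F: state=OPEN
  event#8 t=18s outcome=F: state=OPEN
  event#9 t=20s outcome=F: state=OPEN
  event#10 t=21s outcome=F: state=OPEN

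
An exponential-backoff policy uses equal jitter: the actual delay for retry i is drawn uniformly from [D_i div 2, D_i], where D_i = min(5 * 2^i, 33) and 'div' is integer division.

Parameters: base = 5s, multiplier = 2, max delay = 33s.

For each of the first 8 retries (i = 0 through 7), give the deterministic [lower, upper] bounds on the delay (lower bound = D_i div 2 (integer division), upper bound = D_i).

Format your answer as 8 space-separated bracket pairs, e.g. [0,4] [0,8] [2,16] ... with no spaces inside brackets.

Computing bounds per retry:
  i=0: D_i=min(5*2^0,33)=5, bounds=[2,5]
  i=1: D_i=min(5*2^1,33)=10, bounds=[5,10]
  i=2: D_i=min(5*2^2,33)=20, bounds=[10,20]
  i=3: D_i=min(5*2^3,33)=33, bounds=[16,33]
  i=4: D_i=min(5*2^4,33)=33, bounds=[16,33]
  i=5: D_i=min(5*2^5,33)=33, bounds=[16,33]
  i=6: D_i=min(5*2^6,33)=33, bounds=[16,33]
  i=7: D_i=min(5*2^7,33)=33, bounds=[16,33]

Answer: [2,5] [5,10] [10,20] [16,33] [16,33] [16,33] [16,33] [16,33]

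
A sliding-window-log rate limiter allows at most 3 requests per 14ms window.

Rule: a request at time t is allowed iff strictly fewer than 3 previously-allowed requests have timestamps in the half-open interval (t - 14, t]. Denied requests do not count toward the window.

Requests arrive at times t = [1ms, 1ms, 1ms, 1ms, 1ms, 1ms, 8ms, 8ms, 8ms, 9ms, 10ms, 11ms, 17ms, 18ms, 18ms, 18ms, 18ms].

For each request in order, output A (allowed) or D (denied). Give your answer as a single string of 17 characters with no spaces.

Answer: AAADDDDDDDDDAAADD

Derivation:
Tracking allowed requests in the window:
  req#1 t=1ms: ALLOW
  req#2 t=1ms: ALLOW
  req#3 t=1ms: ALLOW
  req#4 t=1ms: DENY
  req#5 t=1ms: DENY
  req#6 t=1ms: DENY
  req#7 t=8ms: DENY
  req#8 t=8ms: DENY
  req#9 t=8ms: DENY
  req#10 t=9ms: DENY
  req#11 t=10ms: DENY
  req#12 t=11ms: DENY
  req#13 t=17ms: ALLOW
  req#14 t=18ms: ALLOW
  req#15 t=18ms: ALLOW
  req#16 t=18ms: DENY
  req#17 t=18ms: DENY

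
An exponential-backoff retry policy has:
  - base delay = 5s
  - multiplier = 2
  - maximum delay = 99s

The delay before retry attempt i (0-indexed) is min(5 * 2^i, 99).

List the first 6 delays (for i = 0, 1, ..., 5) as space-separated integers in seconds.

Computing each delay:
  i=0: min(5*2^0, 99) = 5
  i=1: min(5*2^1, 99) = 10
  i=2: min(5*2^2, 99) = 20
  i=3: min(5*2^3, 99) = 40
  i=4: min(5*2^4, 99) = 80
  i=5: min(5*2^5, 99) = 99

Answer: 5 10 20 40 80 99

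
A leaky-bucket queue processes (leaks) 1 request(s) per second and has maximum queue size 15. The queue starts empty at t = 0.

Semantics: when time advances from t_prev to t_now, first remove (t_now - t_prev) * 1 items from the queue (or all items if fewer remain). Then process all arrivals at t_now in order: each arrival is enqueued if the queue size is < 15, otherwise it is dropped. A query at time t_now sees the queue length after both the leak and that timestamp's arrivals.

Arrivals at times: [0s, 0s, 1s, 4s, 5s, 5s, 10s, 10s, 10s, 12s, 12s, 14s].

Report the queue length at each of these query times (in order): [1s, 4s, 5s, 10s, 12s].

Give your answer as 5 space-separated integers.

Answer: 2 1 2 3 3

Derivation:
Queue lengths at query times:
  query t=1s: backlog = 2
  query t=4s: backlog = 1
  query t=5s: backlog = 2
  query t=10s: backlog = 3
  query t=12s: backlog = 3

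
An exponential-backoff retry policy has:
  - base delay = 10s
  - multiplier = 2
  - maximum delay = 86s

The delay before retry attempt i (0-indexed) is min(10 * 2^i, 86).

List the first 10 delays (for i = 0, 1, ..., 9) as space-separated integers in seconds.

Answer: 10 20 40 80 86 86 86 86 86 86

Derivation:
Computing each delay:
  i=0: min(10*2^0, 86) = 10
  i=1: min(10*2^1, 86) = 20
  i=2: min(10*2^2, 86) = 40
  i=3: min(10*2^3, 86) = 80
  i=4: min(10*2^4, 86) = 86
  i=5: min(10*2^5, 86) = 86
  i=6: min(10*2^6, 86) = 86
  i=7: min(10*2^7, 86) = 86
  i=8: min(10*2^8, 86) = 86
  i=9: min(10*2^9, 86) = 86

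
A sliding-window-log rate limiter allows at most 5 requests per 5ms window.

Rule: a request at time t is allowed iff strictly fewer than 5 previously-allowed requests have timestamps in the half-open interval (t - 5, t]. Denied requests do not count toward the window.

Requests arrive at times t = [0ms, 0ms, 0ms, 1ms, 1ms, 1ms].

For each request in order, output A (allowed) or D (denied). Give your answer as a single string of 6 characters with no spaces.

Answer: AAAAAD

Derivation:
Tracking allowed requests in the window:
  req#1 t=0ms: ALLOW
  req#2 t=0ms: ALLOW
  req#3 t=0ms: ALLOW
  req#4 t=1ms: ALLOW
  req#5 t=1ms: ALLOW
  req#6 t=1ms: DENY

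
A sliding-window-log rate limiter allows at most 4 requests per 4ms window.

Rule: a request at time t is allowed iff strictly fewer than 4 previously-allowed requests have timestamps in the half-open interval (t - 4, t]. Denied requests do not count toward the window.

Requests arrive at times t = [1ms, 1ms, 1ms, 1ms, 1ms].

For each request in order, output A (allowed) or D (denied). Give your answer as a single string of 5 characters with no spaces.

Tracking allowed requests in the window:
  req#1 t=1ms: ALLOW
  req#2 t=1ms: ALLOW
  req#3 t=1ms: ALLOW
  req#4 t=1ms: ALLOW
  req#5 t=1ms: DENY

Answer: AAAAD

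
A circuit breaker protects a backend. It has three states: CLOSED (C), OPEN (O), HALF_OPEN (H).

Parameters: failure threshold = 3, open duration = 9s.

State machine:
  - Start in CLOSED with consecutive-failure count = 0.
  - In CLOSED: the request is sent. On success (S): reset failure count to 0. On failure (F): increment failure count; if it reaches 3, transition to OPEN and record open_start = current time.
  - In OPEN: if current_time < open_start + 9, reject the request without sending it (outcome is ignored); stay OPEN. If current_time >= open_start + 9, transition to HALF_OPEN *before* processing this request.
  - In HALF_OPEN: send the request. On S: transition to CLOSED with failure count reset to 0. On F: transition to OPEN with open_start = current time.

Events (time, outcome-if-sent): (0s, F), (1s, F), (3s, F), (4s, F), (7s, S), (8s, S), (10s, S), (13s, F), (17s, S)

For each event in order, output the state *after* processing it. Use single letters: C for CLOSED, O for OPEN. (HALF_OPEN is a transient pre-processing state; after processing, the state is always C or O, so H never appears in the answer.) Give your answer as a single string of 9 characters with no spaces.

State after each event:
  event#1 t=0s outcome=F: state=CLOSED
  event#2 t=1s outcome=F: state=CLOSED
  event#3 t=3s outcome=F: state=OPEN
  event#4 t=4s outcome=F: state=OPEN
  event#5 t=7s outcome=S: state=OPEN
  event#6 t=8s outcome=S: state=OPEN
  event#7 t=10s outcome=S: state=OPEN
  event#8 t=13s outcome=F: state=OPEN
  event#9 t=17s outcome=S: state=OPEN

Answer: CCOOOOOOO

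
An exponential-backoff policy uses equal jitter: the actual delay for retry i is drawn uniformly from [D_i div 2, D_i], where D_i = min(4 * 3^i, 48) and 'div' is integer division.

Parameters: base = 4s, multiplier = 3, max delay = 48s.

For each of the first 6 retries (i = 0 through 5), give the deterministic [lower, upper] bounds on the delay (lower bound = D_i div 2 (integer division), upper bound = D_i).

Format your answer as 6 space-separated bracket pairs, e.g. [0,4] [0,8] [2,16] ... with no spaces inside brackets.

Answer: [2,4] [6,12] [18,36] [24,48] [24,48] [24,48]

Derivation:
Computing bounds per retry:
  i=0: D_i=min(4*3^0,48)=4, bounds=[2,4]
  i=1: D_i=min(4*3^1,48)=12, bounds=[6,12]
  i=2: D_i=min(4*3^2,48)=36, bounds=[18,36]
  i=3: D_i=min(4*3^3,48)=48, bounds=[24,48]
  i=4: D_i=min(4*3^4,48)=48, bounds=[24,48]
  i=5: D_i=min(4*3^5,48)=48, bounds=[24,48]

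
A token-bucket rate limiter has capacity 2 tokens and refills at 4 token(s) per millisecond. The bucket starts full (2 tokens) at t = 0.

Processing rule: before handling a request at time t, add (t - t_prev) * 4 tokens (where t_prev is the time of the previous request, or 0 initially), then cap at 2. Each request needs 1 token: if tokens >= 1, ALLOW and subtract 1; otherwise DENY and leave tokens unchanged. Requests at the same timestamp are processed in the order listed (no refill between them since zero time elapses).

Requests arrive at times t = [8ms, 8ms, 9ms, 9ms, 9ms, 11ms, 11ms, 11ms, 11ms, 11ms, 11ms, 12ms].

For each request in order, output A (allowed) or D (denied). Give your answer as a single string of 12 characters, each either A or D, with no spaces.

Simulating step by step:
  req#1 t=8ms: ALLOW
  req#2 t=8ms: ALLOW
  req#3 t=9ms: ALLOW
  req#4 t=9ms: ALLOW
  req#5 t=9ms: DENY
  req#6 t=11ms: ALLOW
  req#7 t=11ms: ALLOW
  req#8 t=11ms: DENY
  req#9 t=11ms: DENY
  req#10 t=11ms: DENY
  req#11 t=11ms: DENY
  req#12 t=12ms: ALLOW

Answer: AAAADAADDDDA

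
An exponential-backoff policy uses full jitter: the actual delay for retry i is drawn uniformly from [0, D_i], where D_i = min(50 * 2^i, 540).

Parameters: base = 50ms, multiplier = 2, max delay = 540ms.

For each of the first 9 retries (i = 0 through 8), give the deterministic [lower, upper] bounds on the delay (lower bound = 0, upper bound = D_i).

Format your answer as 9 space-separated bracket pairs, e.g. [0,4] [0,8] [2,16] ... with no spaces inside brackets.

Answer: [0,50] [0,100] [0,200] [0,400] [0,540] [0,540] [0,540] [0,540] [0,540]

Derivation:
Computing bounds per retry:
  i=0: D_i=min(50*2^0,540)=50, bounds=[0,50]
  i=1: D_i=min(50*2^1,540)=100, bounds=[0,100]
  i=2: D_i=min(50*2^2,540)=200, bounds=[0,200]
  i=3: D_i=min(50*2^3,540)=400, bounds=[0,400]
  i=4: D_i=min(50*2^4,540)=540, bounds=[0,540]
  i=5: D_i=min(50*2^5,540)=540, bounds=[0,540]
  i=6: D_i=min(50*2^6,540)=540, bounds=[0,540]
  i=7: D_i=min(50*2^7,540)=540, bounds=[0,540]
  i=8: D_i=min(50*2^8,540)=540, bounds=[0,540]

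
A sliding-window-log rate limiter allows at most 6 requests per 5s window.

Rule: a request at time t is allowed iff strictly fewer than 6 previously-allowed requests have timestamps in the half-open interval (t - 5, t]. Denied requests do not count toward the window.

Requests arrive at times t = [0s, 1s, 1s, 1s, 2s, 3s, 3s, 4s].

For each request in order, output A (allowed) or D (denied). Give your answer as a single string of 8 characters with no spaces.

Answer: AAAAAADD

Derivation:
Tracking allowed requests in the window:
  req#1 t=0s: ALLOW
  req#2 t=1s: ALLOW
  req#3 t=1s: ALLOW
  req#4 t=1s: ALLOW
  req#5 t=2s: ALLOW
  req#6 t=3s: ALLOW
  req#7 t=3s: DENY
  req#8 t=4s: DENY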